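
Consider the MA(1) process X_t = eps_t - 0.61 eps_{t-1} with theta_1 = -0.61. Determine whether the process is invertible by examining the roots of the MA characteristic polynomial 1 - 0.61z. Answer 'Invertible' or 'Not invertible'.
\text{Invertible}

The MA(q) characteristic polynomial is P(z) = 1 - 0.61z.
Invertibility requires all roots to lie outside the unit circle, i.e. |z| > 1 for every root.
This is linear in z: 1 + (-0.61) z = 0  =>  z = -1/(-0.61) = 1.639344,  |z| = 1.639344.
Moduli of all roots: 1.6393.
All moduli strictly greater than 1? Yes.
Verdict: Invertible.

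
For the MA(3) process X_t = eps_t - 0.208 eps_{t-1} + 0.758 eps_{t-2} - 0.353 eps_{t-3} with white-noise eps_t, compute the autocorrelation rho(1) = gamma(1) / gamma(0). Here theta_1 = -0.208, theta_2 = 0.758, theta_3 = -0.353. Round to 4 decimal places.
\rho(1) = -0.3634

For an MA(q) process with theta_0 = 1, the autocovariance is
  gamma(k) = sigma^2 * sum_{i=0..q-k} theta_i * theta_{i+k},
and rho(k) = gamma(k) / gamma(0). Sigma^2 cancels.
  numerator   = (1)*(-0.208) + (-0.208)*(0.758) + (0.758)*(-0.353) = -0.633238.
  denominator = (1)^2 + (-0.208)^2 + (0.758)^2 + (-0.353)^2 = 1.742437.
  rho(1) = -0.633238 / 1.742437 = -0.3634.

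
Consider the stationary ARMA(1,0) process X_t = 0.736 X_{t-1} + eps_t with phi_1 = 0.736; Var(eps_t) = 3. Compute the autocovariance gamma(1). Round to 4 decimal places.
\gamma(1) = 4.8178

Multiply the model equation by X_{t-k} and take expectations. With theta_0 = psi_0 = 1 and psi_j the MA(infinity) weights, this gives
  gamma(k) - sum_i phi_i gamma(k-i) = c_k,
  c_k = sigma^2 * sum_{j=k..q} theta_j psi_{j-k}   (c_k = 0 for k > q),
using gamma(-m) = gamma(m).
Pure AR (q = 0): c_0 = sigma^2 = 3, c_k = 0 for k >= 1.
Equations for k = 0 and k = 1 (AR order 1):
  gamma(0) = phi_1 gamma(1) + c_0
  gamma(1) = phi_1 gamma(0) + c_1
Substituting the second into the first: gamma(0) (1 - phi_1^2) = c_0 + phi_1 c_1, so
  gamma(0) = c_0 / (1 - phi_1^2) = 3 / (1 - (0.736)^2) = 3 / 0.458304 = 6.545873.
  gamma(1) = phi_1 gamma(0) = (0.736)(6.545873) = 4.817763.
Therefore gamma(1) = 4.8178 (to 4 decimal places).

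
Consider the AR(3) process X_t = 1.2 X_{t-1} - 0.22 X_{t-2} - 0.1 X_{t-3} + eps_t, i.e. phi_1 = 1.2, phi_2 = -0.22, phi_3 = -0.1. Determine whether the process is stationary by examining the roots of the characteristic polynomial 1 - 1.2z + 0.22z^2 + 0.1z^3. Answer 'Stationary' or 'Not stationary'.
\text{Stationary}

The AR(p) characteristic polynomial is P(z) = 1 - 1.2z + 0.22z^2 + 0.1z^3.
Stationarity requires all roots to lie outside the unit circle, i.e. |z| > 1 for every root.
Degree 3: look for a simple real root z0 first, then factor out (1 - z/z0) and solve the remaining quadratic.
Testing z0 = -5: P(-5) = 1 + (-1.2)(-5) + (0.22)(-5)^2 + (0.1)(-5)^3
  = 1 + (6) + (5.5) + (-12.5) = 0.  So z_0 = -5 is a root, |z_0| = 5.
Divide out the factor (1 + 0.2 z) = (1 - z/z0) (since 1/z0 = -0.2):
  P(z) = (1 + 0.2 z)(1 + (-1.4) z + (0.5) z^2)
  [check: z-coef -1.4 - (-0.2) = -1.2; z^2-coef 0.5 - (-0.2)(-1.4) = 0.22; z^3-coef -(-0.2)(0.5) = 0.1.]
Remaining roots from the quadratic factor 1 + (-1.4) z + (0.5) z^2:
  Set 1 + (-1.4) z + (0.5) z^2 = 0, i.e. a z^2 + b z + c = 0 with a = 0.5, b = -1.4, c = 1.
  Discriminant D = b^2 - 4ac = (-1.4)^2 - 4*(0.5)*1 = 1.96 - (2) = -0.04.
  D < 0, so the roots are the complex-conjugate pair z = (-b +/- i sqrt(-D)) / (2a) = 1.4 +/- 0.2i.
  For a conjugate pair |z|^2 = z * conj(z) = (product of roots) = c/a = 1/(0.5) = 2, so |z| = sqrt(2) = 1.4142 for both roots.
Moduli of all roots: 5.0000, 1.4142, 1.4142.
All moduli strictly greater than 1? Yes.
Verdict: Stationary.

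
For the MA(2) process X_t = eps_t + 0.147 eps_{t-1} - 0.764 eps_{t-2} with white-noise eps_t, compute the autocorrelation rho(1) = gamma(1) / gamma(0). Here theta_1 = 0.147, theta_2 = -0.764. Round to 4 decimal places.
\rho(1) = 0.0216

For an MA(q) process with theta_0 = 1, the autocovariance is
  gamma(k) = sigma^2 * sum_{i=0..q-k} theta_i * theta_{i+k},
and rho(k) = gamma(k) / gamma(0). Sigma^2 cancels.
  numerator   = (1)*(0.147) + (0.147)*(-0.764) = 0.034692.
  denominator = (1)^2 + (0.147)^2 + (-0.764)^2 = 1.605305.
  rho(1) = 0.034692 / 1.605305 = 0.0216.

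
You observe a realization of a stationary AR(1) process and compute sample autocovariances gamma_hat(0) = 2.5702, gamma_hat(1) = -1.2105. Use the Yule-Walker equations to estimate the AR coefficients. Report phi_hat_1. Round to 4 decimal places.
\hat\phi_{1} = -0.4710

The Yule-Walker equations for an AR(p) process read, in matrix form,
  Gamma_p phi = r_p,   with   (Gamma_p)_{ij} = gamma(|i - j|),
                       (r_p)_i = gamma(i),   i,j = 1..p.
Substitute the sample gammas (Toeplitz matrix and right-hand side of size 1):
  Gamma_p = [[2.5702]]
  r_p     = [-1.2105]
With p = 1 this is the single equation gamma(0) phi_1 = gamma(1):
  phi_hat_1 = gamma(1) / gamma(0) = -1.2105 / 2.5702 = -0.4710.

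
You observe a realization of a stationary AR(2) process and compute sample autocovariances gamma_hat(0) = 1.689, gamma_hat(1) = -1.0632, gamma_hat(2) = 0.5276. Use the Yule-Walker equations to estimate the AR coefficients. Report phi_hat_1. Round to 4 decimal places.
\hat\phi_{1} = -0.7169

The Yule-Walker equations for an AR(p) process read, in matrix form,
  Gamma_p phi = r_p,   with   (Gamma_p)_{ij} = gamma(|i - j|),
                       (r_p)_i = gamma(i),   i,j = 1..p.
Substitute the sample gammas (Toeplitz matrix and right-hand side of size 2):
  Gamma_p = [[1.689, -1.0632], [-1.0632, 1.689]]
  r_p     = [-1.0632, 0.5276]
Written out:
  1.689 phi_1 - 1.0632 phi_2 = -1.0632
  -1.0632 phi_1 + 1.689 phi_2 = 0.5276
Solve by Cramer's rule:
  det = gamma(0)^2 - gamma(1)^2 = (1.689)^2 - (-1.0632)^2 = 2.852721 - 1.13039424 = 1.72232676
  phi_hat_1 = [gamma(1) gamma(0) - gamma(1) gamma(2)] / det = [(-1.0632)(1.689) - (-1.0632)(0.5276)] / 1.72232676 = -1.23480048 / 1.72232676 = -0.7169
  phi_hat_2 = [gamma(0) gamma(2) - gamma(1)^2] / det = [(1.689)(0.5276) - (-1.0632)^2] / 1.72232676 = -0.23927784 / 1.72232676 = -0.1389
So phi_hat = [-0.7169, -0.1389].
Therefore phi_hat_1 = -0.7169.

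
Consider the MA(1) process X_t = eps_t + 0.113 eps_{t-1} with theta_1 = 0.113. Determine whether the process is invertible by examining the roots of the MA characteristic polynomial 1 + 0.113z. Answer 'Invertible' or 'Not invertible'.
\text{Invertible}

The MA(q) characteristic polynomial is P(z) = 1 + 0.113z.
Invertibility requires all roots to lie outside the unit circle, i.e. |z| > 1 for every root.
This is linear in z: 1 + (0.113) z = 0  =>  z = -1/(0.113) = -8.849558,  |z| = 8.849558.
Moduli of all roots: 8.8496.
All moduli strictly greater than 1? Yes.
Verdict: Invertible.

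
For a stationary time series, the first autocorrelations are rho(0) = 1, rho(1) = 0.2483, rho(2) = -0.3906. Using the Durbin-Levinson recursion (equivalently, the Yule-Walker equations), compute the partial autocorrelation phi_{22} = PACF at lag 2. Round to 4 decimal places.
\phi_{22} = -0.4820

The PACF at lag k is phi_{kk}, the last component of the solution
to the Yule-Walker system G_k phi = r_k where
  (G_k)_{ij} = rho(|i - j|), (r_k)_i = rho(i), i,j = 1..k.
Equivalently, Durbin-Levinson gives phi_{kk} iteratively:
  phi_{11} = rho(1)
  phi_{kk} = [rho(k) - sum_{j=1..k-1} phi_{k-1,j} rho(k-j)]
            / [1 - sum_{j=1..k-1} phi_{k-1,j} rho(j)],
  phi_{k,j} = phi_{k-1,j} - phi_{kk} phi_{k-1,k-j},  j = 1..k-1.
Step k = 1:
  phi_11 = rho(1) = 0.2483.
Step k = 2:
  phi_22 = [rho(2) - phi_11 rho(1)] / [1 - phi_11 rho(1)] = [-0.3906 - (0.2483)(0.2483)] / [1 - (0.2483)(0.2483)]
         = -0.45225289 / 0.93834711 = -0.482.
Therefore phi_{22} = -0.4820.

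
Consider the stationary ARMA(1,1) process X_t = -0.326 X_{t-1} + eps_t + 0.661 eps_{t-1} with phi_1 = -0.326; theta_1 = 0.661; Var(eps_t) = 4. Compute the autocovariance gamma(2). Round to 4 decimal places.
\gamma(2) = -0.3835

Multiply the model equation by X_{t-k} and take expectations. With theta_0 = psi_0 = 1 and psi_j the MA(infinity) weights, this gives
  gamma(k) - sum_i phi_i gamma(k-i) = c_k,
  c_k = sigma^2 * sum_{j=k..q} theta_j psi_{j-k}   (c_k = 0 for k > q),
using gamma(-m) = gamma(m).
psi-weights needed (psi_j = theta_j + sum_i phi_i psi_{j-i}):
  psi_1 = theta_1 + phi_1 = 0.661 + (-0.326) = 0.335
Right-hand sides:
  c_0 = sigma^2 (1 + theta_1 psi_1) = 4 * (1 + (0.661)(0.335)) = 4 * 1.221435 = 4.88574
  c_1 = sigma^2 theta_1 = 4 * (0.661) = 2.644
  c_2 = 0
Equations for k = 0 and k = 1 (AR order 1):
  gamma(0) = phi_1 gamma(1) + c_0
  gamma(1) = phi_1 gamma(0) + c_1
Substituting the second into the first: gamma(0) (1 - phi_1^2) = c_0 + phi_1 c_1, so
  gamma(0) = (c_0 + phi_1 c_1) / (1 - phi_1^2) = (4.88574 + (-0.326)(2.644)) / (1 - (-0.326)^2) = 4.023796 / 0.893724 = 4.50228.
  gamma(1) = phi_1 gamma(0) + c_1 = (-0.326)(4.50228) + (2.644) = 1.176257.
For k = 2 (> q): gamma(2) = phi_1 gamma(1) = (-0.326)(1.176257) = -0.38346.
Therefore gamma(2) = -0.3835 (to 4 decimal places).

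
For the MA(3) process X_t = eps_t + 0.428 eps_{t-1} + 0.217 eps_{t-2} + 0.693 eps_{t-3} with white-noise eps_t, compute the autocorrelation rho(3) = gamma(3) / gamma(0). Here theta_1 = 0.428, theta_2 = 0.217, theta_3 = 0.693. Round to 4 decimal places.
\rho(3) = 0.4051

For an MA(q) process with theta_0 = 1, the autocovariance is
  gamma(k) = sigma^2 * sum_{i=0..q-k} theta_i * theta_{i+k},
and rho(k) = gamma(k) / gamma(0). Sigma^2 cancels.
  numerator   = (1)*(0.693) = 0.693.
  denominator = (1)^2 + (0.428)^2 + (0.217)^2 + (0.693)^2 = 1.710522.
  rho(3) = 0.693 / 1.710522 = 0.4051.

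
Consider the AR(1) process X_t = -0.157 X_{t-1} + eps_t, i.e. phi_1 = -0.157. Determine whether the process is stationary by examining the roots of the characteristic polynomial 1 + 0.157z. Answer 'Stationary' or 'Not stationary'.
\text{Stationary}

The AR(p) characteristic polynomial is P(z) = 1 + 0.157z.
Stationarity requires all roots to lie outside the unit circle, i.e. |z| > 1 for every root.
This is linear in z: 1 + (0.157) z = 0  =>  z = -1/(0.157) = -6.369427,  |z| = 6.369427.
Moduli of all roots: 6.3694.
All moduli strictly greater than 1? Yes.
Verdict: Stationary.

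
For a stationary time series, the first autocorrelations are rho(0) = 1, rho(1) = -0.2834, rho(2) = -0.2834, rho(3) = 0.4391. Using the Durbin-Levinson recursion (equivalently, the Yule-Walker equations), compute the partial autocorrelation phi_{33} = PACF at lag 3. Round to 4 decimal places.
\phi_{33} = 0.2770

The PACF at lag k is phi_{kk}, the last component of the solution
to the Yule-Walker system G_k phi = r_k where
  (G_k)_{ij} = rho(|i - j|), (r_k)_i = rho(i), i,j = 1..k.
Equivalently, Durbin-Levinson gives phi_{kk} iteratively:
  phi_{11} = rho(1)
  phi_{kk} = [rho(k) - sum_{j=1..k-1} phi_{k-1,j} rho(k-j)]
            / [1 - sum_{j=1..k-1} phi_{k-1,j} rho(j)],
  phi_{k,j} = phi_{k-1,j} - phi_{kk} phi_{k-1,k-j},  j = 1..k-1.
Step k = 1:
  phi_11 = rho(1) = -0.2834.
Step k = 2:
  phi_22 = [rho(2) - phi_11 rho(1)] / [1 - phi_11 rho(1)] = [-0.2834 - (-0.2834)(-0.2834)] / [1 - (-0.2834)(-0.2834)]
         = -0.36371556 / 0.91968444 = -0.395479.
  Update: phi_21 = phi_11 - phi_22 phi_11 = -0.2834 - (-0.395479)(-0.2834) = -0.395479.
Step k = 3:
  phi_33 = [rho(3) - phi_21 rho(2) - phi_22 rho(1)] / [1 - phi_21 rho(1) - phi_22 rho(2)]
    numerator   = 0.4391 - (-0.395479)(-0.2834) - (-0.395479)(-0.2834) = 0.2149427
    denominator = 1 - (-0.395479)(-0.2834) - (-0.395479)(-0.2834) = 0.7758427
  phi_33 = 0.2149427 / 0.7758427 = 0.277.
Therefore phi_{33} = 0.2770.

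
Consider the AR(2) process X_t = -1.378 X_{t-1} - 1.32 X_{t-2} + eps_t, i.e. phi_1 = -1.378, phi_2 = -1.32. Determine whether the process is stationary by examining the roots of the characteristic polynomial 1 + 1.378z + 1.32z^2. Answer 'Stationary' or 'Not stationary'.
\text{Not stationary}

The AR(p) characteristic polynomial is P(z) = 1 + 1.378z + 1.32z^2.
Stationarity requires all roots to lie outside the unit circle, i.e. |z| > 1 for every root.
Set 1 + (1.378) z + (1.32) z^2 = 0, i.e. a z^2 + b z + c = 0 with a = 1.32, b = 1.378, c = 1.
Discriminant D = b^2 - 4ac = (1.378)^2 - 4*(1.32)*1 = 1.898884 - (5.28) = -3.381116.
D < 0, so the roots are the complex-conjugate pair z = (-b +/- i sqrt(-D)) / (2a) = -0.522 +/- 0.6965i.
For a conjugate pair |z|^2 = z * conj(z) = (product of roots) = c/a = 1/(1.32) = 0.757576, so |z| = sqrt(0.757576) = 0.8704 for both roots.
Moduli of all roots: 0.8704, 0.8704.
All moduli strictly greater than 1? No.
Verdict: Not stationary.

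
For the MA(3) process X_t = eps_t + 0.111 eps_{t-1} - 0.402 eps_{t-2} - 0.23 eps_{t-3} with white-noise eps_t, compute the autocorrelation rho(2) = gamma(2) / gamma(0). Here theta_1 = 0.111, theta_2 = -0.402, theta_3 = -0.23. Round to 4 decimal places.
\rho(2) = -0.3485

For an MA(q) process with theta_0 = 1, the autocovariance is
  gamma(k) = sigma^2 * sum_{i=0..q-k} theta_i * theta_{i+k},
and rho(k) = gamma(k) / gamma(0). Sigma^2 cancels.
  numerator   = (1)*(-0.402) + (0.111)*(-0.23) = -0.42753.
  denominator = (1)^2 + (0.111)^2 + (-0.402)^2 + (-0.23)^2 = 1.226825.
  rho(2) = -0.42753 / 1.226825 = -0.3485.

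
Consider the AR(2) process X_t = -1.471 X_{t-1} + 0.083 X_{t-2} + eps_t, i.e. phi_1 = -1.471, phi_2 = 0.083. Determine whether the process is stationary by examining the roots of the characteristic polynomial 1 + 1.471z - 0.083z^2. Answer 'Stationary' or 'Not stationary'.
\text{Not stationary}

The AR(p) characteristic polynomial is P(z) = 1 + 1.471z - 0.083z^2.
Stationarity requires all roots to lie outside the unit circle, i.e. |z| > 1 for every root.
Set 1 + (1.471) z + (-0.083) z^2 = 0, i.e. a z^2 + b z + c = 0 with a = -0.083, b = 1.471, c = 1.
Discriminant D = b^2 - 4ac = (1.471)^2 - 4*(-0.083)*1 = 2.163841 - (-0.332) = 2.495841.
D >= 0, so the roots are real: z = (-b +/- sqrt(D)) / (2a) = (-1.471 +/- 1.579823) / (-0.166).
  z_1 = (-1.471 + 1.579823) / (-0.166) = -0.6556,   |z_1| = 0.6556.
  z_2 = (-1.471 - 1.579823) / (-0.166) = 18.3785,   |z_2| = 18.3785.
Moduli of all roots: 0.6556, 18.3785.
All moduli strictly greater than 1? No.
Verdict: Not stationary.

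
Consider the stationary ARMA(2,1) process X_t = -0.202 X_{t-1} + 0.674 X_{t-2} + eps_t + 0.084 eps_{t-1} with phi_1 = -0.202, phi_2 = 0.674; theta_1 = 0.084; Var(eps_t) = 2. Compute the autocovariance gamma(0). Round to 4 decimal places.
\gamma(0) = 5.3716

Multiply the model equation by X_{t-k} and take expectations. With theta_0 = psi_0 = 1 and psi_j the MA(infinity) weights, this gives
  gamma(k) - sum_i phi_i gamma(k-i) = c_k,
  c_k = sigma^2 * sum_{j=k..q} theta_j psi_{j-k}   (c_k = 0 for k > q),
using gamma(-m) = gamma(m).
psi-weights needed (psi_j = theta_j + sum_i phi_i psi_{j-i}):
  psi_1 = theta_1 + phi_1 = 0.084 + (-0.202) = -0.118
Right-hand sides:
  c_0 = sigma^2 (1 + theta_1 psi_1) = 2 * (1 + (0.084)(-0.118)) = 2 * 0.990088 = 1.980176
  c_1 = sigma^2 theta_1 = 2 * (0.084) = 0.168
  c_2 = 0
Equations for k = 0, 1, 2 (AR order 2, c_2 = 0):
  (E0) gamma(0) = phi_1 gamma(1) + phi_2 gamma(2) + c_0
  (E1) gamma(1) = phi_1 gamma(0) + phi_2 gamma(1) + c_1
  (E2) gamma(2) = phi_1 gamma(1) + phi_2 gamma(0)
From (E1): gamma(1) = A gamma(0) + B with
  A = phi_1 / (1 - phi_2) = -0.202 / 0.326 = -0.619632,   B = c_1 / (1 - phi_2) = 0.168 / 0.326 = 0.515337.
Insert (E2) into (E0): gamma(0) (1 - phi_2^2) = phi_1 (1 + phi_2) gamma(1) + c_0.
  phi_1 (1 + phi_2) = (-0.202)(1.674) = -0.338148,   1 - phi_2^2 = 0.545724.
Replace gamma(1) by A gamma(0) + B and collect gamma(0):
  gamma(0) [0.545724 - (-0.338148)(-0.619632)] = (-0.338148)(0.515337) + 1.980176
  gamma(0) * 0.336197 = 1.805916
  gamma(0) = 1.805916 / 0.336197 = 5.371604.
Therefore gamma(0) = 5.3716 (to 4 decimal places).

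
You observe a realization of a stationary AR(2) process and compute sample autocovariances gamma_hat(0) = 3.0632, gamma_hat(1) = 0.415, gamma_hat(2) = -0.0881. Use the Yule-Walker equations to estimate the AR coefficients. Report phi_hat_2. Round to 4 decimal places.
\hat\phi_{2} = -0.0480

The Yule-Walker equations for an AR(p) process read, in matrix form,
  Gamma_p phi = r_p,   with   (Gamma_p)_{ij} = gamma(|i - j|),
                       (r_p)_i = gamma(i),   i,j = 1..p.
Substitute the sample gammas (Toeplitz matrix and right-hand side of size 2):
  Gamma_p = [[3.0632, 0.415], [0.415, 3.0632]]
  r_p     = [0.415, -0.0881]
Written out:
  3.0632 phi_1 + 0.415 phi_2 = 0.415
  0.415 phi_1 + 3.0632 phi_2 = -0.0881
Solve by Cramer's rule:
  det = gamma(0)^2 - gamma(1)^2 = (3.0632)^2 - (0.415)^2 = 9.38319424 - 0.172225 = 9.21096924
  phi_hat_1 = [gamma(1) gamma(0) - gamma(1) gamma(2)] / det = [(0.415)(3.0632) - (0.415)(-0.0881)] / 9.21096924 = 1.3077895 / 9.21096924 = 0.142
  phi_hat_2 = [gamma(0) gamma(2) - gamma(1)^2] / det = [(3.0632)(-0.0881) - (0.415)^2] / 9.21096924 = -0.44209292 / 9.21096924 = -0.048
So phi_hat = [0.1420, -0.0480].
Therefore phi_hat_2 = -0.0480.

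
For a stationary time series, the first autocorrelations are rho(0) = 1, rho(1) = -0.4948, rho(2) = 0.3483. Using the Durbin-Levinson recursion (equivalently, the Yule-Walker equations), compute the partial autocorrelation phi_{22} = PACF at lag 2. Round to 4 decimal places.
\phi_{22} = 0.1370

The PACF at lag k is phi_{kk}, the last component of the solution
to the Yule-Walker system G_k phi = r_k where
  (G_k)_{ij} = rho(|i - j|), (r_k)_i = rho(i), i,j = 1..k.
Equivalently, Durbin-Levinson gives phi_{kk} iteratively:
  phi_{11} = rho(1)
  phi_{kk} = [rho(k) - sum_{j=1..k-1} phi_{k-1,j} rho(k-j)]
            / [1 - sum_{j=1..k-1} phi_{k-1,j} rho(j)],
  phi_{k,j} = phi_{k-1,j} - phi_{kk} phi_{k-1,k-j},  j = 1..k-1.
Step k = 1:
  phi_11 = rho(1) = -0.4948.
Step k = 2:
  phi_22 = [rho(2) - phi_11 rho(1)] / [1 - phi_11 rho(1)] = [0.3483 - (-0.4948)(-0.4948)] / [1 - (-0.4948)(-0.4948)]
         = 0.10347296 / 0.75517296 = 0.137.
Therefore phi_{22} = 0.1370.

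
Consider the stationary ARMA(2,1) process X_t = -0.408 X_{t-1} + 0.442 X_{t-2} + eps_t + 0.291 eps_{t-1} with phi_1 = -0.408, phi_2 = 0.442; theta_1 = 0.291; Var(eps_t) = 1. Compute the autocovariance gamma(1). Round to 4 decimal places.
\gamma(1) = -0.7656

Multiply the model equation by X_{t-k} and take expectations. With theta_0 = psi_0 = 1 and psi_j the MA(infinity) weights, this gives
  gamma(k) - sum_i phi_i gamma(k-i) = c_k,
  c_k = sigma^2 * sum_{j=k..q} theta_j psi_{j-k}   (c_k = 0 for k > q),
using gamma(-m) = gamma(m).
psi-weights needed (psi_j = theta_j + sum_i phi_i psi_{j-i}):
  psi_1 = theta_1 + phi_1 = 0.291 + (-0.408) = -0.117
Right-hand sides:
  c_0 = sigma^2 (1 + theta_1 psi_1) = 1 * (1 + (0.291)(-0.117)) = 1 * 0.965953 = 0.965953
  c_1 = sigma^2 theta_1 = 1 * (0.291) = 0.291
  c_2 = 0
Equations for k = 0, 1, 2 (AR order 2, c_2 = 0):
  (E0) gamma(0) = phi_1 gamma(1) + phi_2 gamma(2) + c_0
  (E1) gamma(1) = phi_1 gamma(0) + phi_2 gamma(1) + c_1
  (E2) gamma(2) = phi_1 gamma(1) + phi_2 gamma(0)
From (E1): gamma(1) = A gamma(0) + B with
  A = phi_1 / (1 - phi_2) = -0.408 / 0.558 = -0.731183,   B = c_1 / (1 - phi_2) = 0.291 / 0.558 = 0.521505.
Insert (E2) into (E0): gamma(0) (1 - phi_2^2) = phi_1 (1 + phi_2) gamma(1) + c_0.
  phi_1 (1 + phi_2) = (-0.408)(1.442) = -0.588336,   1 - phi_2^2 = 0.804636.
Replace gamma(1) by A gamma(0) + B and collect gamma(0):
  gamma(0) [0.804636 - (-0.588336)(-0.731183)] = (-0.588336)(0.521505) + 0.965953
  gamma(0) * 0.374455 = 0.659133
  gamma(0) = 0.659133 / 0.374455 = 1.760246.
  gamma(1) = A gamma(0) + B = (-0.731183)(1.760246) + (0.521505) = -0.765556.
Therefore gamma(1) = -0.7656 (to 4 decimal places).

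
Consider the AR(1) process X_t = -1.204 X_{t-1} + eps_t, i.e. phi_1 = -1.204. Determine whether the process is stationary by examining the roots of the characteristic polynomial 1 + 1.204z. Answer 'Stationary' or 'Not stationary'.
\text{Not stationary}

The AR(p) characteristic polynomial is P(z) = 1 + 1.204z.
Stationarity requires all roots to lie outside the unit circle, i.e. |z| > 1 for every root.
This is linear in z: 1 + (1.204) z = 0  =>  z = -1/(1.204) = -0.830565,  |z| = 0.830565.
Moduli of all roots: 0.8306.
All moduli strictly greater than 1? No.
Verdict: Not stationary.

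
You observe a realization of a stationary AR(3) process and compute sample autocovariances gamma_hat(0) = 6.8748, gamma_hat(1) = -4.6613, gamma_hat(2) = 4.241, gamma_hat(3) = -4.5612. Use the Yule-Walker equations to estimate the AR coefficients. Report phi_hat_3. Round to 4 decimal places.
\hat\phi_{3} = -0.3430

The Yule-Walker equations for an AR(p) process read, in matrix form,
  Gamma_p phi = r_p,   with   (Gamma_p)_{ij} = gamma(|i - j|),
                       (r_p)_i = gamma(i),   i,j = 1..p.
Substitute the sample gammas (Toeplitz matrix and right-hand side of size 3):
  Gamma_p = [[6.8748, -4.6613, 4.241], [-4.6613, 6.8748, -4.6613], [4.241, -4.6613, 6.8748]]
  r_p     = [-4.6613, 4.241, -4.5612]
Written out (R1..R3):
  (R1) 6.8748 phi_1 - 4.6613 phi_2 + 4.241 phi_3 = -4.6613
  (R2) -4.6613 phi_1 + 6.8748 phi_2 - 4.6613 phi_3 = 4.241
  (R3) 4.241 phi_1 - 4.6613 phi_2 + 6.8748 phi_3 = -4.5612
Gaussian elimination:
  R2 <- R2 - (-4.6613/6.8748) R1 = R2 - (-0.678027) R1:  3.714313 phi_2 - 1.785788 phi_3 = 1.080513
  R3 <- R3 - (4.241/6.8748) R1 = R3 - (0.616891) R1:  -1.785788 phi_2 + 4.258567 phi_3 = -1.685688
  R3 <- R3 - (-1.785788/3.714313) R2 = R3 - (-0.480785) R2:  3.399986 phi_3 = -1.166193
Back-substitution:
  phi_hat_3 = -1.166193 / 3.399986 = -0.342999
  phi_hat_2 = (1.080513 - (-1.785788)(-0.342999)) / 3.714313 = 0.125996
  phi_hat_1 = (-4.6613 - (-4.6613)(0.125996) - (4.241)(-0.342999)) / 6.8748 = -0.381005
So phi_hat = [-0.3810, 0.1260, -0.3430].
Therefore phi_hat_3 = -0.3430.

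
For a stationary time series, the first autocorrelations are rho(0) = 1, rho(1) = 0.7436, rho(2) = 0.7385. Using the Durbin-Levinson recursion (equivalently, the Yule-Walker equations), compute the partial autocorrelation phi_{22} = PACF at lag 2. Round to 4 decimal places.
\phi_{22} = 0.4151

The PACF at lag k is phi_{kk}, the last component of the solution
to the Yule-Walker system G_k phi = r_k where
  (G_k)_{ij} = rho(|i - j|), (r_k)_i = rho(i), i,j = 1..k.
Equivalently, Durbin-Levinson gives phi_{kk} iteratively:
  phi_{11} = rho(1)
  phi_{kk} = [rho(k) - sum_{j=1..k-1} phi_{k-1,j} rho(k-j)]
            / [1 - sum_{j=1..k-1} phi_{k-1,j} rho(j)],
  phi_{k,j} = phi_{k-1,j} - phi_{kk} phi_{k-1,k-j},  j = 1..k-1.
Step k = 1:
  phi_11 = rho(1) = 0.7436.
Step k = 2:
  phi_22 = [rho(2) - phi_11 rho(1)] / [1 - phi_11 rho(1)] = [0.7385 - (0.7436)(0.7436)] / [1 - (0.7436)(0.7436)]
         = 0.18555904 / 0.44705904 = 0.4151.
Therefore phi_{22} = 0.4151.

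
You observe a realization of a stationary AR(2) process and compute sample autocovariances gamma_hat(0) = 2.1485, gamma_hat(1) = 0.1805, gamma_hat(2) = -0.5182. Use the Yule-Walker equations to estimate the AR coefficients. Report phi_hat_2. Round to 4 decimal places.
\hat\phi_{2} = -0.2500

The Yule-Walker equations for an AR(p) process read, in matrix form,
  Gamma_p phi = r_p,   with   (Gamma_p)_{ij} = gamma(|i - j|),
                       (r_p)_i = gamma(i),   i,j = 1..p.
Substitute the sample gammas (Toeplitz matrix and right-hand side of size 2):
  Gamma_p = [[2.1485, 0.1805], [0.1805, 2.1485]]
  r_p     = [0.1805, -0.5182]
Written out:
  2.1485 phi_1 + 0.1805 phi_2 = 0.1805
  0.1805 phi_1 + 2.1485 phi_2 = -0.5182
Solve by Cramer's rule:
  det = gamma(0)^2 - gamma(1)^2 = (2.1485)^2 - (0.1805)^2 = 4.61605225 - 0.03258025 = 4.583472
  phi_hat_1 = [gamma(1) gamma(0) - gamma(1) gamma(2)] / det = [(0.1805)(2.1485) - (0.1805)(-0.5182)] / 4.583472 = 0.48133935 / 4.583472 = 0.105
  phi_hat_2 = [gamma(0) gamma(2) - gamma(1)^2] / det = [(2.1485)(-0.5182) - (0.1805)^2] / 4.583472 = -1.14593295 / 4.583472 = -0.25
So phi_hat = [0.1050, -0.2500].
Therefore phi_hat_2 = -0.2500.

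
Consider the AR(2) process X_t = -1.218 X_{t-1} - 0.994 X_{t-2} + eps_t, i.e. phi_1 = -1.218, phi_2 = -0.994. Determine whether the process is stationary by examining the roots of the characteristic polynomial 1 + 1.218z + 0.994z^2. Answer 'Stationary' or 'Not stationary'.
\text{Stationary}

The AR(p) characteristic polynomial is P(z) = 1 + 1.218z + 0.994z^2.
Stationarity requires all roots to lie outside the unit circle, i.e. |z| > 1 for every root.
Set 1 + (1.218) z + (0.994) z^2 = 0, i.e. a z^2 + b z + c = 0 with a = 0.994, b = 1.218, c = 1.
Discriminant D = b^2 - 4ac = (1.218)^2 - 4*(0.994)*1 = 1.483524 - (3.976) = -2.492476.
D < 0, so the roots are the complex-conjugate pair z = (-b +/- i sqrt(-D)) / (2a) = -0.6127 +/- 0.7941i.
For a conjugate pair |z|^2 = z * conj(z) = (product of roots) = c/a = 1/(0.994) = 1.006036, so |z| = sqrt(1.006036) = 1.003 for both roots.
Moduli of all roots: 1.0030, 1.0030.
All moduli strictly greater than 1? Yes.
Verdict: Stationary.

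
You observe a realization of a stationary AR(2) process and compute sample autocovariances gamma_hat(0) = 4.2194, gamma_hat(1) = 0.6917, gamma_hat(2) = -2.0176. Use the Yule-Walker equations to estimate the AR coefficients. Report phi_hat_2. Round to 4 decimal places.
\hat\phi_{2} = -0.5190

The Yule-Walker equations for an AR(p) process read, in matrix form,
  Gamma_p phi = r_p,   with   (Gamma_p)_{ij} = gamma(|i - j|),
                       (r_p)_i = gamma(i),   i,j = 1..p.
Substitute the sample gammas (Toeplitz matrix and right-hand side of size 2):
  Gamma_p = [[4.2194, 0.6917], [0.6917, 4.2194]]
  r_p     = [0.6917, -2.0176]
Written out:
  4.2194 phi_1 + 0.6917 phi_2 = 0.6917
  0.6917 phi_1 + 4.2194 phi_2 = -2.0176
Solve by Cramer's rule:
  det = gamma(0)^2 - gamma(1)^2 = (4.2194)^2 - (0.6917)^2 = 17.80333636 - 0.47844889 = 17.32488747
  phi_hat_1 = [gamma(1) gamma(0) - gamma(1) gamma(2)] / det = [(0.6917)(4.2194) - (0.6917)(-2.0176)] / 17.32488747 = 4.3141329 / 17.32488747 = 0.249
  phi_hat_2 = [gamma(0) gamma(2) - gamma(1)^2] / det = [(4.2194)(-2.0176) - (0.6917)^2] / 17.32488747 = -8.99151033 / 17.32488747 = -0.519
So phi_hat = [0.2490, -0.5190].
Therefore phi_hat_2 = -0.5190.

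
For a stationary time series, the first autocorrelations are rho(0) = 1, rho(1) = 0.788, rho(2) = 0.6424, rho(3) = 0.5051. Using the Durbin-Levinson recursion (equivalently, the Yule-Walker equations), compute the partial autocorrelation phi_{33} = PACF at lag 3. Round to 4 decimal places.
\phi_{33} = -0.0452

The PACF at lag k is phi_{kk}, the last component of the solution
to the Yule-Walker system G_k phi = r_k where
  (G_k)_{ij} = rho(|i - j|), (r_k)_i = rho(i), i,j = 1..k.
Equivalently, Durbin-Levinson gives phi_{kk} iteratively:
  phi_{11} = rho(1)
  phi_{kk} = [rho(k) - sum_{j=1..k-1} phi_{k-1,j} rho(k-j)]
            / [1 - sum_{j=1..k-1} phi_{k-1,j} rho(j)],
  phi_{k,j} = phi_{k-1,j} - phi_{kk} phi_{k-1,k-j},  j = 1..k-1.
Step k = 1:
  phi_11 = rho(1) = 0.788.
Step k = 2:
  phi_22 = [rho(2) - phi_11 rho(1)] / [1 - phi_11 rho(1)] = [0.6424 - (0.788)(0.788)] / [1 - (0.788)(0.788)]
         = 0.021456 / 0.379056 = 0.056604.
  Update: phi_21 = phi_11 - phi_22 phi_11 = 0.788 - (0.056604)(0.788) = 0.743396.
Step k = 3:
  phi_33 = [rho(3) - phi_21 rho(2) - phi_22 rho(1)] / [1 - phi_21 rho(1) - phi_22 rho(2)]
    numerator   = 0.5051 - (0.743396)(0.6424) - (0.056604)(0.788) = -0.01706151
    denominator = 1 - (0.743396)(0.788) - (0.056604)(0.6424) = 0.37784151
  phi_33 = -0.01706151 / 0.37784151 = -0.0452.
Therefore phi_{33} = -0.0452.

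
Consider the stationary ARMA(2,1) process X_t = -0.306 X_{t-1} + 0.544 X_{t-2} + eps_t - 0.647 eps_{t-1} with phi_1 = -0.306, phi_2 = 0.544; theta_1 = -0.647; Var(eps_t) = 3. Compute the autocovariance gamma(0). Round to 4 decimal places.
\gamma(0) = 17.7276

Multiply the model equation by X_{t-k} and take expectations. With theta_0 = psi_0 = 1 and psi_j the MA(infinity) weights, this gives
  gamma(k) - sum_i phi_i gamma(k-i) = c_k,
  c_k = sigma^2 * sum_{j=k..q} theta_j psi_{j-k}   (c_k = 0 for k > q),
using gamma(-m) = gamma(m).
psi-weights needed (psi_j = theta_j + sum_i phi_i psi_{j-i}):
  psi_1 = theta_1 + phi_1 = -0.647 + (-0.306) = -0.953
Right-hand sides:
  c_0 = sigma^2 (1 + theta_1 psi_1) = 3 * (1 + (-0.647)(-0.953)) = 3 * 1.616591 = 4.849773
  c_1 = sigma^2 theta_1 = 3 * (-0.647) = -1.941
  c_2 = 0
Equations for k = 0, 1, 2 (AR order 2, c_2 = 0):
  (E0) gamma(0) = phi_1 gamma(1) + phi_2 gamma(2) + c_0
  (E1) gamma(1) = phi_1 gamma(0) + phi_2 gamma(1) + c_1
  (E2) gamma(2) = phi_1 gamma(1) + phi_2 gamma(0)
From (E1): gamma(1) = A gamma(0) + B with
  A = phi_1 / (1 - phi_2) = -0.306 / 0.456 = -0.671053,   B = c_1 / (1 - phi_2) = -1.941 / 0.456 = -4.256579.
Insert (E2) into (E0): gamma(0) (1 - phi_2^2) = phi_1 (1 + phi_2) gamma(1) + c_0.
  phi_1 (1 + phi_2) = (-0.306)(1.544) = -0.472464,   1 - phi_2^2 = 0.704064.
Replace gamma(1) by A gamma(0) + B and collect gamma(0):
  gamma(0) [0.704064 - (-0.472464)(-0.671053)] = (-0.472464)(-4.256579) + 4.849773
  gamma(0) * 0.387016 = 6.860853
  gamma(0) = 6.860853 / 0.387016 = 17.72758.
Therefore gamma(0) = 17.7276 (to 4 decimal places).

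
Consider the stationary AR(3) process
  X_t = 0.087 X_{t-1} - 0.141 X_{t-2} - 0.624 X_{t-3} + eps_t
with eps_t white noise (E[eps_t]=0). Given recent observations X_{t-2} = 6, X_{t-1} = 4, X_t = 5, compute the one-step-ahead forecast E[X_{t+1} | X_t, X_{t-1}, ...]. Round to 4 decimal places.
E[X_{t+1} \mid \mathcal F_t] = -3.8730

For an AR(p) model X_t = c + sum_i phi_i X_{t-i} + eps_t, the
one-step-ahead conditional mean is
  E[X_{t+1} | X_t, ...] = c + sum_i phi_i X_{t+1-i}.
Substitute known values:
  E[X_{t+1} | ...] = (0.087) * (5) + (-0.141) * (4) + (-0.624) * (6)
                   = -3.8730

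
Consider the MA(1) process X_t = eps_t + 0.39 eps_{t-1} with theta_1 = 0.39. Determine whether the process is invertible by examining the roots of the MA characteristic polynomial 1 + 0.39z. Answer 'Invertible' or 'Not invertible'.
\text{Invertible}

The MA(q) characteristic polynomial is P(z) = 1 + 0.39z.
Invertibility requires all roots to lie outside the unit circle, i.e. |z| > 1 for every root.
This is linear in z: 1 + (0.39) z = 0  =>  z = -1/(0.39) = -2.564103,  |z| = 2.564103.
Moduli of all roots: 2.5641.
All moduli strictly greater than 1? Yes.
Verdict: Invertible.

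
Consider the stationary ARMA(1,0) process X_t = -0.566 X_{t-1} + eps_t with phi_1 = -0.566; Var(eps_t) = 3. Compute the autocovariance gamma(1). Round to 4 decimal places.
\gamma(1) = -2.4984

Multiply the model equation by X_{t-k} and take expectations. With theta_0 = psi_0 = 1 and psi_j the MA(infinity) weights, this gives
  gamma(k) - sum_i phi_i gamma(k-i) = c_k,
  c_k = sigma^2 * sum_{j=k..q} theta_j psi_{j-k}   (c_k = 0 for k > q),
using gamma(-m) = gamma(m).
Pure AR (q = 0): c_0 = sigma^2 = 3, c_k = 0 for k >= 1.
Equations for k = 0 and k = 1 (AR order 1):
  gamma(0) = phi_1 gamma(1) + c_0
  gamma(1) = phi_1 gamma(0) + c_1
Substituting the second into the first: gamma(0) (1 - phi_1^2) = c_0 + phi_1 c_1, so
  gamma(0) = c_0 / (1 - phi_1^2) = 3 / (1 - (-0.566)^2) = 3 / 0.679644 = 4.414076.
  gamma(1) = phi_1 gamma(0) = (-0.566)(4.414076) = -2.498367.
Therefore gamma(1) = -2.4984 (to 4 decimal places).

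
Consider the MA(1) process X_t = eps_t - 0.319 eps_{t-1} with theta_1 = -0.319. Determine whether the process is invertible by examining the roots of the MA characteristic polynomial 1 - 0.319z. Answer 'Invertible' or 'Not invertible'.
\text{Invertible}

The MA(q) characteristic polynomial is P(z) = 1 - 0.319z.
Invertibility requires all roots to lie outside the unit circle, i.e. |z| > 1 for every root.
This is linear in z: 1 + (-0.319) z = 0  =>  z = -1/(-0.319) = 3.134796,  |z| = 3.134796.
Moduli of all roots: 3.1348.
All moduli strictly greater than 1? Yes.
Verdict: Invertible.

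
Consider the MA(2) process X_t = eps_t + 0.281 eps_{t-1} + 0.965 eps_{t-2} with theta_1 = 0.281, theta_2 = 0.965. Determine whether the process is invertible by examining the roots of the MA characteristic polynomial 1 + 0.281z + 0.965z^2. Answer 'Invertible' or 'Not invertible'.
\text{Invertible}

The MA(q) characteristic polynomial is P(z) = 1 + 0.281z + 0.965z^2.
Invertibility requires all roots to lie outside the unit circle, i.e. |z| > 1 for every root.
Set 1 + (0.281) z + (0.965) z^2 = 0, i.e. a z^2 + b z + c = 0 with a = 0.965, b = 0.281, c = 1.
Discriminant D = b^2 - 4ac = (0.281)^2 - 4*(0.965)*1 = 0.078961 - (3.86) = -3.781039.
D < 0, so the roots are the complex-conjugate pair z = (-b +/- i sqrt(-D)) / (2a) = -0.1456 +/- 1.0075i.
For a conjugate pair |z|^2 = z * conj(z) = (product of roots) = c/a = 1/(0.965) = 1.036269, so |z| = sqrt(1.036269) = 1.018 for both roots.
Moduli of all roots: 1.0180, 1.0180.
All moduli strictly greater than 1? Yes.
Verdict: Invertible.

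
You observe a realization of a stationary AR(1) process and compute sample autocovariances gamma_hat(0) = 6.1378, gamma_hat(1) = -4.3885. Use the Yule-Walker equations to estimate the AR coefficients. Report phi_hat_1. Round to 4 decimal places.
\hat\phi_{1} = -0.7150

The Yule-Walker equations for an AR(p) process read, in matrix form,
  Gamma_p phi = r_p,   with   (Gamma_p)_{ij} = gamma(|i - j|),
                       (r_p)_i = gamma(i),   i,j = 1..p.
Substitute the sample gammas (Toeplitz matrix and right-hand side of size 1):
  Gamma_p = [[6.1378]]
  r_p     = [-4.3885]
With p = 1 this is the single equation gamma(0) phi_1 = gamma(1):
  phi_hat_1 = gamma(1) / gamma(0) = -4.3885 / 6.1378 = -0.7150.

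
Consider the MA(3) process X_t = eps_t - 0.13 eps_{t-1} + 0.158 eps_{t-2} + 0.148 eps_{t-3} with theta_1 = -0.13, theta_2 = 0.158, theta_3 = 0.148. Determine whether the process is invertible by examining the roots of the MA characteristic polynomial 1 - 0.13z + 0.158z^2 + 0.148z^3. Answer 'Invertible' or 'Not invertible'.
\text{Invertible}

The MA(q) characteristic polynomial is P(z) = 1 - 0.13z + 0.158z^2 + 0.148z^3.
Invertibility requires all roots to lie outside the unit circle, i.e. |z| > 1 for every root.
Degree 3: look for a simple real root z0 first, then factor out (1 - z/z0) and solve the remaining quadratic.
Testing z0 = -2.5: P(-2.5) = 1 + (-0.13)(-2.5) + (0.158)(-2.5)^2 + (0.148)(-2.5)^3
  = 1 + (0.325) + (0.9875) + (-2.3125) = 0.  So z_0 = -2.5 is a root, |z_0| = 2.5.
Divide out the factor (1 + 0.4 z) = (1 - z/z0) (since 1/z0 = -0.4):
  P(z) = (1 + 0.4 z)(1 + (-0.53) z + (0.37) z^2)
  [check: z-coef -0.53 - (-0.4) = -0.13; z^2-coef 0.37 - (-0.4)(-0.53) = 0.158; z^3-coef -(-0.4)(0.37) = 0.148.]
Remaining roots from the quadratic factor 1 + (-0.53) z + (0.37) z^2:
  Set 1 + (-0.53) z + (0.37) z^2 = 0, i.e. a z^2 + b z + c = 0 with a = 0.37, b = -0.53, c = 1.
  Discriminant D = b^2 - 4ac = (-0.53)^2 - 4*(0.37)*1 = 0.2809 - (1.48) = -1.1991.
  D < 0, so the roots are the complex-conjugate pair z = (-b +/- i sqrt(-D)) / (2a) = 0.7162 +/- 1.4798i.
  For a conjugate pair |z|^2 = z * conj(z) = (product of roots) = c/a = 1/(0.37) = 2.702703, so |z| = sqrt(2.702703) = 1.644 for both roots.
Moduli of all roots: 2.5000, 1.6440, 1.6440.
All moduli strictly greater than 1? Yes.
Verdict: Invertible.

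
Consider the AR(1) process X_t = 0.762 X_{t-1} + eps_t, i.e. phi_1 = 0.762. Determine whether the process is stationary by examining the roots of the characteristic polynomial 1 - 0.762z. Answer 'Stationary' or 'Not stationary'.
\text{Stationary}

The AR(p) characteristic polynomial is P(z) = 1 - 0.762z.
Stationarity requires all roots to lie outside the unit circle, i.e. |z| > 1 for every root.
This is linear in z: 1 + (-0.762) z = 0  =>  z = -1/(-0.762) = 1.312336,  |z| = 1.312336.
Moduli of all roots: 1.3123.
All moduli strictly greater than 1? Yes.
Verdict: Stationary.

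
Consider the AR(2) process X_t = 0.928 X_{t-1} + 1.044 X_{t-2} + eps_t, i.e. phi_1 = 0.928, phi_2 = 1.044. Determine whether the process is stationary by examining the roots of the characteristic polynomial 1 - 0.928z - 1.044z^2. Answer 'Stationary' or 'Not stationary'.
\text{Not stationary}

The AR(p) characteristic polynomial is P(z) = 1 - 0.928z - 1.044z^2.
Stationarity requires all roots to lie outside the unit circle, i.e. |z| > 1 for every root.
Set 1 + (-0.928) z + (-1.044) z^2 = 0, i.e. a z^2 + b z + c = 0 with a = -1.044, b = -0.928, c = 1.
Discriminant D = b^2 - 4ac = (-0.928)^2 - 4*(-1.044)*1 = 0.861184 - (-4.176) = 5.037184.
D >= 0, so the roots are real: z = (-b +/- sqrt(D)) / (2a) = (0.928 +/- 2.244367) / (-2.088).
  z_1 = (0.928 + 2.244367) / (-2.088) = -1.5193,   |z_1| = 1.5193.
  z_2 = (0.928 - 2.244367) / (-2.088) = 0.6304,   |z_2| = 0.6304.
Moduli of all roots: 1.5193, 0.6304.
All moduli strictly greater than 1? No.
Verdict: Not stationary.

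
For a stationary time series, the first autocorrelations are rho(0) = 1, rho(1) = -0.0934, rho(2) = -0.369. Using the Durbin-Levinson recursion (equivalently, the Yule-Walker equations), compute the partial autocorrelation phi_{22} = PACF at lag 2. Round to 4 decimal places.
\phi_{22} = -0.3810

The PACF at lag k is phi_{kk}, the last component of the solution
to the Yule-Walker system G_k phi = r_k where
  (G_k)_{ij} = rho(|i - j|), (r_k)_i = rho(i), i,j = 1..k.
Equivalently, Durbin-Levinson gives phi_{kk} iteratively:
  phi_{11} = rho(1)
  phi_{kk} = [rho(k) - sum_{j=1..k-1} phi_{k-1,j} rho(k-j)]
            / [1 - sum_{j=1..k-1} phi_{k-1,j} rho(j)],
  phi_{k,j} = phi_{k-1,j} - phi_{kk} phi_{k-1,k-j},  j = 1..k-1.
Step k = 1:
  phi_11 = rho(1) = -0.0934.
Step k = 2:
  phi_22 = [rho(2) - phi_11 rho(1)] / [1 - phi_11 rho(1)] = [-0.369 - (-0.0934)(-0.0934)] / [1 - (-0.0934)(-0.0934)]
         = -0.37772356 / 0.99127644 = -0.381.
Therefore phi_{22} = -0.3810.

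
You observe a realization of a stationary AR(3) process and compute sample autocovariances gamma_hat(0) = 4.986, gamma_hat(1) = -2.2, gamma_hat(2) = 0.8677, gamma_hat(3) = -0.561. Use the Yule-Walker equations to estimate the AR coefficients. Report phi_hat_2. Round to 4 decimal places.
\hat\phi_{2} = -0.0510

The Yule-Walker equations for an AR(p) process read, in matrix form,
  Gamma_p phi = r_p,   with   (Gamma_p)_{ij} = gamma(|i - j|),
                       (r_p)_i = gamma(i),   i,j = 1..p.
Substitute the sample gammas (Toeplitz matrix and right-hand side of size 3):
  Gamma_p = [[4.986, -2.2, 0.8677], [-2.2, 4.986, -2.2], [0.8677, -2.2, 4.986]]
  r_p     = [-2.2, 0.8677, -0.561]
Written out (R1..R3):
  (R1) 4.986 phi_1 - 2.2 phi_2 + 0.8677 phi_3 = -2.2
  (R2) -2.2 phi_1 + 4.986 phi_2 - 2.2 phi_3 = 0.8677
  (R3) 0.8677 phi_1 - 2.2 phi_2 + 4.986 phi_3 = -0.561
Gaussian elimination:
  R2 <- R2 - (-2.2/4.986) R1 = R2 - (-0.441235) R1:  4.015282 phi_2 - 1.81714 phi_3 = -0.103018
  R3 <- R3 - (0.8677/4.986) R1 = R3 - (0.174027) R1:  -1.81714 phi_2 + 4.834997 phi_3 = -0.17814
  R3 <- R3 - (-1.81714/4.015282) R2 = R3 - (-0.452556) R2:  4.012639 phi_3 = -0.224761
Back-substitution:
  phi_hat_3 = -0.224761 / 4.012639 = -0.056013
  phi_hat_2 = (-0.103018 - (-1.81714)(-0.056013)) / 4.015282 = -0.051006
  phi_hat_1 = (-2.2 - (-2.2)(-0.051006) - (0.8677)(-0.056013)) / 4.986 = -0.453993
So phi_hat = [-0.4540, -0.0510, -0.0560].
Therefore phi_hat_2 = -0.0510.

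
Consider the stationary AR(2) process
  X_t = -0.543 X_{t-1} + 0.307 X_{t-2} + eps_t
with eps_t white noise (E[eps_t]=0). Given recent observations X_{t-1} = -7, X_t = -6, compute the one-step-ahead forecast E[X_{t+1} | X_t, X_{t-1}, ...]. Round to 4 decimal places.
E[X_{t+1} \mid \mathcal F_t] = 1.1090

For an AR(p) model X_t = c + sum_i phi_i X_{t-i} + eps_t, the
one-step-ahead conditional mean is
  E[X_{t+1} | X_t, ...] = c + sum_i phi_i X_{t+1-i}.
Substitute known values:
  E[X_{t+1} | ...] = (-0.543) * (-6) + (0.307) * (-7)
                   = 1.1090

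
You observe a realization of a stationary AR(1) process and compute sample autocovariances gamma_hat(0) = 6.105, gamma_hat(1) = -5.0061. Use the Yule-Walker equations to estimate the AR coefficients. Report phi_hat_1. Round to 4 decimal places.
\hat\phi_{1} = -0.8200

The Yule-Walker equations for an AR(p) process read, in matrix form,
  Gamma_p phi = r_p,   with   (Gamma_p)_{ij} = gamma(|i - j|),
                       (r_p)_i = gamma(i),   i,j = 1..p.
Substitute the sample gammas (Toeplitz matrix and right-hand side of size 1):
  Gamma_p = [[6.105]]
  r_p     = [-5.0061]
With p = 1 this is the single equation gamma(0) phi_1 = gamma(1):
  phi_hat_1 = gamma(1) / gamma(0) = -5.0061 / 6.105 = -0.8200.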